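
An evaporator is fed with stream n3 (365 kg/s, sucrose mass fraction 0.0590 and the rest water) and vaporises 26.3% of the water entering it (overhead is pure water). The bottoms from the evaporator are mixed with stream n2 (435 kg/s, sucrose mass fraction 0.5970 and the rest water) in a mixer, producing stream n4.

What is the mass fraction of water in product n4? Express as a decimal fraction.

Vapour removed = 0.263×0.941×365 = 90.331 kg/s; concentrate = 274.67 kg/s.
water reaching the mixer = 253.13 (from concentrate) + 435×0.403 = 428.44 kg/s.
Product flow = 274.67 + 435 = 709.67 kg/s; water fraction = 0.6037.

0.6037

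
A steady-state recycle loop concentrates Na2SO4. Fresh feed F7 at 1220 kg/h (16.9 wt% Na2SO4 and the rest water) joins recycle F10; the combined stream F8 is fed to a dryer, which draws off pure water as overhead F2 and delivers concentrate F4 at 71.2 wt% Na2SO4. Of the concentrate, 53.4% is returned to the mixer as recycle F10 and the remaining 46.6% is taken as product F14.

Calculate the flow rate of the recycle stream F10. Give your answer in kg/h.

Overall Na2SO4 balance (none leaves overhead): Na2SO4 in fresh feed = Na2SO4 in product, i.e. 1220×0.169 = (1−0.534)·F4·0.712.
F4 = 206.18/(0.712×0.466) = 621.41 kg/h.
Recycle F10 = 0.534×621.41 = 331.83 kg/h.

331.8 kg/h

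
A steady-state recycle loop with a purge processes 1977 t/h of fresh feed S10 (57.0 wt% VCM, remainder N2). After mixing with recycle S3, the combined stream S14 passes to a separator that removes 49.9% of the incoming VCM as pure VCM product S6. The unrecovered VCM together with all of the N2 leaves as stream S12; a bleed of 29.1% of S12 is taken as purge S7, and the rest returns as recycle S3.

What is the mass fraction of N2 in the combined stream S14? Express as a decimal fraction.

0.626

N2 enters only via S10 and leaves only via the purge: 1977×0.430 = 0.291×(N2 in S12), and the separator passes all N2, so N2 in S14 = N2 in S12 = 2921.3 t/h.
VCM in S14: m_A = 1977×0.570 + (1−0.291)·(1−0.499)·m_A, so m_A = 1126.9/0.6448 = 1747.7 t/h.
S14 = 1747.7 + 2921.3 = 4669 t/h.
N2 fraction in S14 = 2921.3/4669 = 0.626.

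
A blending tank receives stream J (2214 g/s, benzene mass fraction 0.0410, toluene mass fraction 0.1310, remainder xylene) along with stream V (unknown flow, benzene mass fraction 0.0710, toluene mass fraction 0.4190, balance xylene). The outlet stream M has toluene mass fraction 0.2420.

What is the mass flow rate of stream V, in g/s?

1388 g/s

Let V be the unknown flow. Total out = 2214 + V.
toluene balance: 290.03 + 0.419·V = 0.242·(2214 + V)
(0.419 − 0.242)·V = 0.242×2214 − 290.03 = 245.75
V = 245.75 / 0.177 = 1388.4 g/s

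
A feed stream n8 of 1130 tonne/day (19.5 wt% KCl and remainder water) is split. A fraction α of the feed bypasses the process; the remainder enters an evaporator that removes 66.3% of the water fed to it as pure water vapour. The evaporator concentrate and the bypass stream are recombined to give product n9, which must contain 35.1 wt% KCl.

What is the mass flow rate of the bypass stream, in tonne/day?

189 tonne/day

All 1130×0.195 = 220.35 tonne/day of KCl reaches n9, so n9 = 220.35/0.351 = 627.78 tonne/day and vapour = 502.22 tonne/day.
The evaporator receives (1−α)·1130 of feed at 0.805 water and removes 0.663 of that water:
0.663×0.805×(1−α)×1130 = 502.22
(1−α) = 502.22/603.1 = 0.8327;  α = 0.1673.
Bypass flow = 0.1673×1130 = 189.01 tonne/day.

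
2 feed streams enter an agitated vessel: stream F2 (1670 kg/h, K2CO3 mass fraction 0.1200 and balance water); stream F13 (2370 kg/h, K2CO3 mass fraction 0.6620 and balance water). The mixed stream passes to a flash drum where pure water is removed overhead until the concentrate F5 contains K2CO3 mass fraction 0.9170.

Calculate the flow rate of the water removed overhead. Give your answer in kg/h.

K2CO3 entering = 1670×0.120 + 2370×0.662 = 1769.3 kg/h.
All K2CO3 reports to F5, so F5 = 1769.3/0.917 = 1929.5 kg/h.
Total feed = 4040 kg/h; overhead = 4040 − 1929.5 = 2110.5 kg/h.

2111 kg/h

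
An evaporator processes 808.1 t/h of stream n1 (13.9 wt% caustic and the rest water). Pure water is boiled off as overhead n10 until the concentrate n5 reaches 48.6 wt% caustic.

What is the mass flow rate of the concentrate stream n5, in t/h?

caustic is conserved: 808.1×0.139 = 112.33 t/h all reports to the concentrate.
Concentrate = 112.33/(target fraction) = 231.12 t/h.

231.1 t/h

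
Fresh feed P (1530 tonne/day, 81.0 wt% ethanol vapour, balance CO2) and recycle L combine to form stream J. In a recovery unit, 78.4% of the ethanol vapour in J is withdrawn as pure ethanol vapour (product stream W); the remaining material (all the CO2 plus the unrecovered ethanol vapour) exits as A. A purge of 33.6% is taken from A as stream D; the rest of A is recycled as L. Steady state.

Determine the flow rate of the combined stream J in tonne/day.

2312 tonne/day

CO2 enters only via P and leaves only via the purge: 1530×0.190 = 0.336×(CO2 in A), and the recovery unit passes all CO2, so CO2 in J = CO2 in A = 865.18 tonne/day.
ethanol vapour in J: m_A = 1530×0.810 + (1−0.336)·(1−0.784)·m_A, so m_A = 1239.3/0.8566 = 1446.8 tonne/day.
J = 1446.8 + 865.18 = 2312 tonne/day.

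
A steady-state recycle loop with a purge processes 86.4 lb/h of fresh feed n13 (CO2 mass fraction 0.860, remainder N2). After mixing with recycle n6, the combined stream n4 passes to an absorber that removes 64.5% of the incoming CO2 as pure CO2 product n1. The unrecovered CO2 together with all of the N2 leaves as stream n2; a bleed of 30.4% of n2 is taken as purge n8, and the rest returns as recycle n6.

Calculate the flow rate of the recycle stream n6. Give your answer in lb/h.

52.08 lb/h

N2 enters only via n13 and leaves only via the purge: 86.4×0.140 = 0.304×(N2 in n2), and the absorber passes all N2, so N2 in n4 = N2 in n2 = 39.789 lb/h.
CO2 in n4: m_A = 86.4×0.860 + (1−0.304)·(1−0.645)·m_A, so m_A = 74.304/0.7529 = 98.688 lb/h.
n2 = (1−0.645)×98.688 + 39.789 = 74.824 lb/h.
Recycle n6 = (1−0.304)×74.824 = 52.077 lb/h.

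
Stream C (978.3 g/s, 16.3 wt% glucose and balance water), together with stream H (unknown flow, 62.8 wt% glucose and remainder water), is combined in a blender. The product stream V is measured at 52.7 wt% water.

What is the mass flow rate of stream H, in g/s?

1957 g/s

Let H be the unknown flow. Total out = 978.3 + H.
water balance: 818.84 + 0.372·H = 0.527·(978.3 + H)
(0.372 − 0.527)·H = 0.527×978.3 − 818.84 = -303.27
H = -303.27 / -0.155 = 1956.6 g/s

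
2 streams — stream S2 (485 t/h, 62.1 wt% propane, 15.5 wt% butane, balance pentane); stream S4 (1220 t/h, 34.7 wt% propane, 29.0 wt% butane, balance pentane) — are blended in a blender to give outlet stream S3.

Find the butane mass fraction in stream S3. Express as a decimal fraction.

Total flow out = 485 + 1220 = 1705 t/h.
butane in = 485×0.155 + 1220×0.290 = 428.97 t/h.
butane mass fraction in S3 = 428.97/1705 = 0.2516.

0.2516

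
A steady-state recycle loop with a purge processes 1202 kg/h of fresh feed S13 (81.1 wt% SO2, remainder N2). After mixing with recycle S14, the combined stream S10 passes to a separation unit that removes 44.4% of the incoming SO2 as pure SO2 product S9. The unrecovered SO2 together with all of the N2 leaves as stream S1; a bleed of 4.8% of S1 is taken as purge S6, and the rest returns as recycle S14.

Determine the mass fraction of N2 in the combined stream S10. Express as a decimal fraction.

0.6956

N2 enters only via S13 and leaves only via the purge: 1202×0.189 = 0.048×(N2 in S1), and the separation unit passes all N2, so N2 in S10 = N2 in S1 = 4732.9 kg/h.
SO2 in S10: m_A = 1202×0.811 + (1−0.048)·(1−0.444)·m_A, so m_A = 974.82/0.4707 = 2071.1 kg/h.
S10 = 2071.1 + 4732.9 = 6803.9 kg/h.
N2 fraction in S10 = 4732.9/6803.9 = 0.6956.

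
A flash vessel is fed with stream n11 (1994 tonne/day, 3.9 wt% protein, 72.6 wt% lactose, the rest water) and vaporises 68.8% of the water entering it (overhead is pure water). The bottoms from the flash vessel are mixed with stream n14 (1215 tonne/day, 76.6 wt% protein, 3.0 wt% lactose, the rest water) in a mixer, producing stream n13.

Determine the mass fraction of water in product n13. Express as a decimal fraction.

Vapour removed = 0.688×0.235×1994 = 322.39 tonne/day; concentrate = 1671.6 tonne/day.
water reaching the mixer = 146.2 (from concentrate) + 1215×0.204 = 394.06 tonne/day.
Product flow = 1671.6 + 1215 = 2886.6 tonne/day; water fraction = 0.1365.

0.1365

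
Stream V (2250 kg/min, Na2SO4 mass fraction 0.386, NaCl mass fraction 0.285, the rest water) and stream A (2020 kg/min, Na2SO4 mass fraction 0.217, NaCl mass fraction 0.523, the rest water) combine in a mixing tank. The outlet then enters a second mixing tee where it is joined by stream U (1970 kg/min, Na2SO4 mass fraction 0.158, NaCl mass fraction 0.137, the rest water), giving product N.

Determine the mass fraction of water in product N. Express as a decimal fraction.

Overall, product flow = 6240 kg/min.
water in = 2250×0.329 + 2020×0.260 + 1970×0.705 = 2654.3 kg/min.
water fraction in N = 0.425.

0.425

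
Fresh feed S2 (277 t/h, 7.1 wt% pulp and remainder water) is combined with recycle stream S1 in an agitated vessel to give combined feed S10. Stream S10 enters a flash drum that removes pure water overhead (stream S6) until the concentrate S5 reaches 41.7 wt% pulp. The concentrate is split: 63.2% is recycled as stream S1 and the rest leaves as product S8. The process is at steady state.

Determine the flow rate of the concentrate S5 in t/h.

Overall pulp balance (none leaves overhead): pulp in fresh feed = pulp in product, i.e. 277×0.071 = (1−0.632)·S5·0.417.
S5 = 19.667/(0.417×0.368) = 128.16 t/h.

128.2 t/h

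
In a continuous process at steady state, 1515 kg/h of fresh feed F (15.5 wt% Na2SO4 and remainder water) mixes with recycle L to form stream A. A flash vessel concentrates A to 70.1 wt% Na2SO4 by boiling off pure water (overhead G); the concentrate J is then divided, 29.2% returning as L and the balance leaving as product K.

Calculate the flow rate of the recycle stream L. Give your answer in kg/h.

Overall Na2SO4 balance (none leaves overhead): Na2SO4 in fresh feed = Na2SO4 in product, i.e. 1515×0.155 = (1−0.292)·J·0.701.
J = 234.82/(0.701×0.708) = 473.14 kg/h.
Recycle L = 0.292×473.14 = 138.16 kg/h.

138.2 kg/h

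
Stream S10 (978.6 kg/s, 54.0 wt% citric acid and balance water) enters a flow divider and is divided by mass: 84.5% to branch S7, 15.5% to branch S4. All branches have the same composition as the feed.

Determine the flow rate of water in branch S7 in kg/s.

Branch S7 total = 0.845×978.6 = 826.92 kg/s.
water in S7 = 0.460×826.92 = 380.38 kg/s.

380.4 kg/s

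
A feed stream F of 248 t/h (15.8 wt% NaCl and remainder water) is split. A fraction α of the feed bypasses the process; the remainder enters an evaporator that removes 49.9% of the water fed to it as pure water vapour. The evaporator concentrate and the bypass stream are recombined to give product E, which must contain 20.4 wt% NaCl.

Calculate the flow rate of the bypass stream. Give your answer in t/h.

All 248×0.158 = 39.184 t/h of NaCl reaches E, so E = 39.184/0.204 = 192.08 t/h and vapour = 55.922 t/h.
The evaporator receives (1−α)·248 of feed at 0.842 water and removes 0.499 of that water:
0.499×0.842×(1−α)×248 = 55.922
(1−α) = 55.922/104.2 = 0.5367;  α = 0.4633.
Bypass flow = 0.4633×248 = 114.9 t/h.

114.9 t/h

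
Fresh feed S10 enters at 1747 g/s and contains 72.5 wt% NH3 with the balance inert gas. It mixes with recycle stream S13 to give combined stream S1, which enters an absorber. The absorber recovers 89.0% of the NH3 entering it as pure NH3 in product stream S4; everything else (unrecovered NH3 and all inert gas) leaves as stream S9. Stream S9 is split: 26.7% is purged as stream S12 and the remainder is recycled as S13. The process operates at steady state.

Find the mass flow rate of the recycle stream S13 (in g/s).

1430 g/s

inert gas enters only via S10 and leaves only via the purge: 1747×0.275 = 0.267×(inert gas in S9), and the absorber passes all inert gas, so inert gas in S1 = inert gas in S9 = 1799.3 g/s.
NH3 in S1: m_A = 1747×0.725 + (1−0.267)·(1−0.890)·m_A, so m_A = 1266.6/0.9194 = 1377.7 g/s.
S9 = (1−0.890)×1377.7 + 1799.3 = 1950.9 g/s.
Recycle S13 = (1−0.267)×1950.9 = 1430 g/s.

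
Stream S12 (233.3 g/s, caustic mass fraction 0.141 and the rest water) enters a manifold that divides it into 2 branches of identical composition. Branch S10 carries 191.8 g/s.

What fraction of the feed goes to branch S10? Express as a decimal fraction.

Fraction to S10 = 191.8/233.3 = 0.8221.

0.822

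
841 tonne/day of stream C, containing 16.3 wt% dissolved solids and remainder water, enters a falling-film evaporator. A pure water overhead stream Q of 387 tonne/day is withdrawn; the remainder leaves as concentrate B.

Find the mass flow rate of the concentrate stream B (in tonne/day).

Concentrate = 841 − 387 = 454 tonne/day.

454 tonne/day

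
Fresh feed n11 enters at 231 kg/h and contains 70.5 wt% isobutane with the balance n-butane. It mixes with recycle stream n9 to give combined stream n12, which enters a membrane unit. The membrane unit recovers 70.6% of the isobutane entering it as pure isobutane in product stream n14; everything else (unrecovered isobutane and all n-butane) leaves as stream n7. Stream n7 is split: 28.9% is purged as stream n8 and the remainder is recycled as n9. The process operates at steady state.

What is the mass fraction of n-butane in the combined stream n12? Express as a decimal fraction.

0.534

n-butane enters only via n11 and leaves only via the purge: 231×0.295 = 0.289×(n-butane in n7), and the membrane unit passes all n-butane, so n-butane in n12 = n-butane in n7 = 235.8 kg/h.
isobutane in n12: m_A = 231×0.705 + (1−0.289)·(1−0.706)·m_A, so m_A = 162.85/0.7910 = 205.89 kg/h.
n12 = 205.89 + 235.8 = 441.69 kg/h.
n-butane fraction in n12 = 235.8/441.69 = 0.534.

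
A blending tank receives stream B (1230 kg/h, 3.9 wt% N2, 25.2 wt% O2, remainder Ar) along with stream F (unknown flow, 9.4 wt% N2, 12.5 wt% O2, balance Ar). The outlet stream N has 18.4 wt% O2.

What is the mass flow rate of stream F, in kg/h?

Let F be the unknown flow. Total out = 1230 + F.
O2 balance: 309.96 + 0.125·F = 0.184·(1230 + F)
(0.125 − 0.184)·F = 0.184×1230 − 309.96 = -83.64
F = -83.64 / -0.059 = 1417.6 kg/h

1418 kg/h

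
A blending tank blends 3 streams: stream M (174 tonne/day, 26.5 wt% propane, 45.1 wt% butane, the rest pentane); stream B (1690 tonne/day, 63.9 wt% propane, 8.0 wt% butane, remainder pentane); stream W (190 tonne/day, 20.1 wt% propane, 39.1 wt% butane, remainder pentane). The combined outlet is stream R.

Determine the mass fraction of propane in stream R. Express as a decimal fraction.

Total flow out = 174 + 1690 + 190 = 2054 tonne/day.
propane in = 174×0.265 + 1690×0.639 + 190×0.201 = 1164.2 tonne/day.
propane mass fraction in R = 1164.2/2054 = 0.567.

0.567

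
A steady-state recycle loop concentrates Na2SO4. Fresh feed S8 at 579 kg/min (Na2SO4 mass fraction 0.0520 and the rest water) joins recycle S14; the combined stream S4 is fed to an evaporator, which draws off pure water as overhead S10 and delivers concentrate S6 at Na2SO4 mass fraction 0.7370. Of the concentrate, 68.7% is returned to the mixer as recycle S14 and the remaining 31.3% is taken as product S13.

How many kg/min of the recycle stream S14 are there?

89.67 kg/min

Overall Na2SO4 balance (none leaves overhead): Na2SO4 in fresh feed = Na2SO4 in product, i.e. 579×0.052 = (1−0.687)·S6·0.737.
S6 = 30.108/(0.737×0.313) = 130.52 kg/min.
Recycle S14 = 0.687×130.52 = 89.666 kg/min.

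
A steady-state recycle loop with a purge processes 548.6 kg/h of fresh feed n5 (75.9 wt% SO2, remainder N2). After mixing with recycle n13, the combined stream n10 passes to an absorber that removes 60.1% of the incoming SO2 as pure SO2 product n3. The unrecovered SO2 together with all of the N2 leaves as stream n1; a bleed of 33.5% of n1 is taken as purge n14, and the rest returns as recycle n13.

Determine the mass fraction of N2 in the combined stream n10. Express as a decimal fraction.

0.410

N2 enters only via n5 and leaves only via the purge: 548.6×0.241 = 0.335×(N2 in n1), and the absorber passes all N2, so N2 in n10 = N2 in n1 = 394.66 kg/h.
SO2 in n10: m_A = 548.6×0.759 + (1−0.335)·(1−0.601)·m_A, so m_A = 416.39/0.7347 = 566.77 kg/h.
n10 = 566.77 + 394.66 = 961.44 kg/h.
N2 fraction in n10 = 394.66/961.44 = 0.410.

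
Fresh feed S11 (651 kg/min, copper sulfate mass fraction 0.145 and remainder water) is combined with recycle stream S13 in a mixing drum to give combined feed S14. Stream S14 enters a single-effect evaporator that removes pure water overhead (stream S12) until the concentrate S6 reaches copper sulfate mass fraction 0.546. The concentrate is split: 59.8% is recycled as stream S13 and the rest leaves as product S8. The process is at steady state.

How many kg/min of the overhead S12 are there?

Overall copper sulfate balance (none leaves overhead): copper sulfate in fresh feed = copper sulfate in product, i.e. 651×0.145 = (1−0.598)·S6·0.546.
S6 = 94.395/(0.546×0.402) = 430.06 kg/min.
Recycle S13 = 0.598×430.06 = 257.18 kg/min.
Combined feed S14 = 651 + 257.18 = 908.18 kg/min.
Overhead S12 = S14 − S6 = 908.18 − 430.06 = 478.12 kg/min.

478.1 kg/min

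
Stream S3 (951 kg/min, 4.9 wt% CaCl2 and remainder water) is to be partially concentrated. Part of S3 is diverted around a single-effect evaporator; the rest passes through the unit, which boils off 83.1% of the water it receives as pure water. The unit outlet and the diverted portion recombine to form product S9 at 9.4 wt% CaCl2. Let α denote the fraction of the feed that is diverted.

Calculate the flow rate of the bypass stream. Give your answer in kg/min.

374.9 kg/min

All 951×0.049 = 46.599 kg/min of CaCl2 reaches S9, so S9 = 46.599/0.094 = 495.73 kg/min and vapour = 455.27 kg/min.
The evaporator receives (1−α)·951 of feed at 0.951 water and removes 0.831 of that water:
0.831×0.951×(1−α)×951 = 455.27
(1−α) = 455.27/751.56 = 0.6058;  α = 0.3942.
Bypass flow = 0.3942×951 = 374.92 kg/min.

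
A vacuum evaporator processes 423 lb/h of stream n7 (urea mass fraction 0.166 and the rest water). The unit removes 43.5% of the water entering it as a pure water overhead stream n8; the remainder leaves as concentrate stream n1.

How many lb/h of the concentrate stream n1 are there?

water entering = 423×0.834 = 352.78 lb/h; overhead removed = 0.435×352.78 = 153.46 lb/h.
Concentrate = 423 − 153.46 = 269.54 lb/h.

269.5 lb/h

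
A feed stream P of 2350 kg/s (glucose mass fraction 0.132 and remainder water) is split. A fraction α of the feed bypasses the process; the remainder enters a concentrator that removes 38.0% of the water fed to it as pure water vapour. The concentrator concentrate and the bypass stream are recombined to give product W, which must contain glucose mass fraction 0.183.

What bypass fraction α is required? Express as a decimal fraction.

All 2350×0.132 = 310.2 kg/s of glucose reaches W, so W = 310.2/0.183 = 1695.1 kg/s and vapour = 654.92 kg/s.
The evaporator receives (1−α)·2350 of feed at 0.868 water and removes 0.380 of that water:
0.380×0.868×(1−α)×2350 = 654.92
(1−α) = 654.92/775.12 = 0.8449;  α = 0.1551.

0.155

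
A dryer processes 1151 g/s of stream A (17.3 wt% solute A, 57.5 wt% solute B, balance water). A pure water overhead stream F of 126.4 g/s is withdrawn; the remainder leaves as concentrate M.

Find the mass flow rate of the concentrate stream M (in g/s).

Concentrate = 1151 − 126.4 = 1024.6 g/s.

1025 g/s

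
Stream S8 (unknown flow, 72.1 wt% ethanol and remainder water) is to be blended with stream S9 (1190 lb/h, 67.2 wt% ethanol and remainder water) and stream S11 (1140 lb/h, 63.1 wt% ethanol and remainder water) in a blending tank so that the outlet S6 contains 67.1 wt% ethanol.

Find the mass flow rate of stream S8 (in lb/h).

888.2 lb/h

Let S8 be the unknown flow. Total out = 2330 + S8.
ethanol balance: 1519 + 0.721·S8 = 0.671·(2330 + S8)
(0.721 − 0.671)·S8 = 0.671×2330 − 1519 = 44.41
S8 = 44.41 / 0.050 = 888.2 lb/h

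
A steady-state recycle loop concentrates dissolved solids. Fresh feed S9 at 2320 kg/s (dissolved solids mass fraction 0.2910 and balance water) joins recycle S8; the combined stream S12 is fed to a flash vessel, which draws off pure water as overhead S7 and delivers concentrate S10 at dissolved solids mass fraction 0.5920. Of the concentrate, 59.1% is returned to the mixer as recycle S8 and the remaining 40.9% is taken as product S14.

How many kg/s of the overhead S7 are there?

Overall dissolved solids balance (none leaves overhead): dissolved solids in fresh feed = dissolved solids in product, i.e. 2320×0.291 = (1−0.591)·S10·0.592.
S10 = 675.12/(0.592×0.409) = 2788.3 kg/s.
Recycle S8 = 0.591×2788.3 = 1647.9 kg/s.
Combined feed S12 = 2320 + 1647.9 = 3967.9 kg/s.
Overhead S7 = S12 − S10 = 3967.9 − 2788.3 = 1179.6 kg/s.

1180 kg/s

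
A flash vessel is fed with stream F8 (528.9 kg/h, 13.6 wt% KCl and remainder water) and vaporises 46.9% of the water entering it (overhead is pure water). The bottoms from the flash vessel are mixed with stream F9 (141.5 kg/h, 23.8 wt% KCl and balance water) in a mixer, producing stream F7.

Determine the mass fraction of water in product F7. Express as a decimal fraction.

0.768

Vapour removed = 0.469×0.864×528.9 = 214.32 kg/h; concentrate = 314.58 kg/h.
water reaching the mixer = 242.65 (from concentrate) + 141.5×0.762 = 350.47 kg/h.
Product flow = 314.58 + 141.5 = 456.08 kg/h; water fraction = 0.768.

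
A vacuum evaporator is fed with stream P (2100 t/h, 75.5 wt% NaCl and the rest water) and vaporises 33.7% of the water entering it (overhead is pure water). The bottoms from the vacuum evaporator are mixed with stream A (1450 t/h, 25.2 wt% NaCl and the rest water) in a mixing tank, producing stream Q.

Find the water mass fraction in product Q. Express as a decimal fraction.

Vapour removed = 0.337×0.245×2100 = 173.39 t/h; concentrate = 1926.6 t/h.
water reaching the mixer = 341.11 (from concentrate) + 1450×0.748 = 1425.7 t/h.
Product flow = 1926.6 + 1450 = 3376.6 t/h; water fraction = 0.4222.

0.4222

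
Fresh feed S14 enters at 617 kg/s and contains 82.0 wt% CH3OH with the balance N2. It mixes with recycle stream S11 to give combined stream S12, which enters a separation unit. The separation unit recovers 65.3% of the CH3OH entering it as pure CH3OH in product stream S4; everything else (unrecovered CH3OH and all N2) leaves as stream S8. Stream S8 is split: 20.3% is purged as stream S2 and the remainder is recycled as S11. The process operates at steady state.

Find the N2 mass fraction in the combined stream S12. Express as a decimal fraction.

N2 enters only via S14 and leaves only via the purge: 617×0.180 = 0.203×(N2 in S8), and the separation unit passes all N2, so N2 in S12 = N2 in S8 = 547.09 kg/s.
CH3OH in S12: m_A = 617×0.820 + (1−0.203)·(1−0.653)·m_A, so m_A = 505.94/0.7234 = 699.35 kg/s.
S12 = 699.35 + 547.09 = 1246.4 kg/s.
N2 fraction in S12 = 547.09/1246.4 = 0.439.

0.439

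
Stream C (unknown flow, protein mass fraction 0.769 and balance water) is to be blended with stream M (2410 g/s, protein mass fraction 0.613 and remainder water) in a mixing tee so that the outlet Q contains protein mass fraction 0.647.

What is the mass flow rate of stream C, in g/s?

671.6 g/s

Let C be the unknown flow. Total out = 2410 + C.
protein balance: 1477.3 + 0.769·C = 0.647·(2410 + C)
(0.769 − 0.647)·C = 0.647×2410 − 1477.3 = 81.94
C = 81.94 / 0.122 = 671.64 g/s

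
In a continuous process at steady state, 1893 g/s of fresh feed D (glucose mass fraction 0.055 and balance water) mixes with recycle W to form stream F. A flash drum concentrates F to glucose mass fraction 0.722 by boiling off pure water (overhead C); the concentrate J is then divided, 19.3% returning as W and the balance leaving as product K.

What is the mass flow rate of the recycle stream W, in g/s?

Overall glucose balance (none leaves overhead): glucose in fresh feed = glucose in product, i.e. 1893×0.055 = (1−0.193)·J·0.722.
J = 104.11/(0.722×0.807) = 178.69 g/s.
Recycle W = 0.193×178.69 = 34.487 g/s.

34.49 g/s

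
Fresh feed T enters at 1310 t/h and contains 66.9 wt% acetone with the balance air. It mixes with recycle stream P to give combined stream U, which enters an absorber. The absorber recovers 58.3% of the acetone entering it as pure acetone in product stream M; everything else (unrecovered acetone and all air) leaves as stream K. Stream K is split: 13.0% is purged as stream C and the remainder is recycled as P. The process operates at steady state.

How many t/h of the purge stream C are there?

508.2 t/h

air enters only via T and leaves only via the purge: 1310×0.331 = 0.130×(air in K), and the absorber passes all air, so air in U = air in K = 3335.5 t/h.
acetone in U: m_A = 1310×0.669 + (1−0.130)·(1−0.583)·m_A, so m_A = 876.39/0.6372 = 1375.4 t/h.
K = (1−0.583)×1375.4 + 3335.5 = 3909 t/h.
Purge C = 0.130×3909 = 508.17 t/h.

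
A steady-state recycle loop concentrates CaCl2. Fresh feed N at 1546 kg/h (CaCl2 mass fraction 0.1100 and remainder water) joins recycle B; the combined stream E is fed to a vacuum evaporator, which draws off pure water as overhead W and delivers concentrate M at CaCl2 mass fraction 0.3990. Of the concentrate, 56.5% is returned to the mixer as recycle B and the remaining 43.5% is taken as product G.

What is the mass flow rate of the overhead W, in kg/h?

Overall CaCl2 balance (none leaves overhead): CaCl2 in fresh feed = CaCl2 in product, i.e. 1546×0.110 = (1−0.565)·M·0.399.
M = 170.06/(0.399×0.435) = 979.81 kg/h.
Recycle B = 0.565×979.81 = 553.59 kg/h.
Combined feed E = 1546 + 553.59 = 2099.6 kg/h.
Overhead W = E − M = 2099.6 − 979.81 = 1119.8 kg/h.

1120 kg/h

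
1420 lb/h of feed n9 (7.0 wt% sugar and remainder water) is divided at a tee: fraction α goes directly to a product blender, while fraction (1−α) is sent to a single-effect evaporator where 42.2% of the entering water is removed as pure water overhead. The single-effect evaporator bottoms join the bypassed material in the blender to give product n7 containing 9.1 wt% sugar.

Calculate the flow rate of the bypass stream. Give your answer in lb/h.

All 1420×0.070 = 99.4 lb/h of sugar reaches n7, so n7 = 99.4/0.091 = 1092.3 lb/h and vapour = 327.69 lb/h.
The evaporator receives (1−α)·1420 of feed at 0.930 water and removes 0.422 of that water:
0.422×0.930×(1−α)×1420 = 327.69
(1−α) = 327.69/557.29 = 0.5880;  α = 0.4120.
Bypass flow = 0.4120×1420 = 585.03 lb/h.

585 lb/h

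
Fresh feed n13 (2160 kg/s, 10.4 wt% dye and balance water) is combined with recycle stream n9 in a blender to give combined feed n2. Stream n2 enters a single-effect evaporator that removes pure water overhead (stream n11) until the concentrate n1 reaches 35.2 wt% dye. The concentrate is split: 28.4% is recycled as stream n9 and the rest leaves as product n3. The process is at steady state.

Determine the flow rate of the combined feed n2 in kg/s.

2413 kg/s

Overall dye balance (none leaves overhead): dye in fresh feed = dye in product, i.e. 2160×0.104 = (1−0.284)·n1·0.352.
n1 = 224.64/(0.352×0.716) = 891.32 kg/s.
Recycle n9 = 0.284×891.32 = 253.13 kg/s.
Combined feed n2 = 2160 + 253.13 = 2413.1 kg/s.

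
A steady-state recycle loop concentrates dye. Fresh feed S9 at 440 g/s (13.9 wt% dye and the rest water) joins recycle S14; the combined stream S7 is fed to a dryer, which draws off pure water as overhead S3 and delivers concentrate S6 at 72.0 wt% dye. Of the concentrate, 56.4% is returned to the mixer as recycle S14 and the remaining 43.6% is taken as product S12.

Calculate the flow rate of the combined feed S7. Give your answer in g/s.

Overall dye balance (none leaves overhead): dye in fresh feed = dye in product, i.e. 440×0.139 = (1−0.564)·S6·0.720.
S6 = 61.16/(0.720×0.436) = 194.83 g/s.
Recycle S14 = 0.564×194.83 = 109.88 g/s.
Combined feed S7 = 440 + 109.88 = 549.88 g/s.

549.9 g/s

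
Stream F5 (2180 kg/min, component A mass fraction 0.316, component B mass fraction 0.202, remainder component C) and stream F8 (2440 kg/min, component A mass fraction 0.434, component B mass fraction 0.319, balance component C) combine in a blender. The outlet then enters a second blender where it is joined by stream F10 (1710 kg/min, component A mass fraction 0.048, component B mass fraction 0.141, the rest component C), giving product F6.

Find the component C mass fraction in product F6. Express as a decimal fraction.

Overall, product flow = 6330 kg/min.
component C in = 2180×0.482 + 2440×0.247 + 1710×0.811 = 3040.2 kg/min.
component C fraction in F6 = 0.480.

0.480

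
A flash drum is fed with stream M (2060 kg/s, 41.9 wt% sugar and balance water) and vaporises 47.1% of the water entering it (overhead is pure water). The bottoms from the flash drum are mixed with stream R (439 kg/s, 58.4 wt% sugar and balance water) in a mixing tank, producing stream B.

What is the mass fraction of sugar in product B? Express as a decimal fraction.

Vapour removed = 0.471×0.581×2060 = 563.72 kg/s; concentrate = 1496.3 kg/s.
sugar reaching the mixer = 863.14 (from concentrate) + 439×0.584 = 1119.5 kg/s.
Product flow = 1496.3 + 439 = 1935.3 kg/s; sugar fraction = 0.5785.

0.5785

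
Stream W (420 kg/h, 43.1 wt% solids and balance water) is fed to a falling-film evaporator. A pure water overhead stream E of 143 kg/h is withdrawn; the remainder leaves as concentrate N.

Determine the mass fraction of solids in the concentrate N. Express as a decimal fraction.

0.6535

solids is not removed: 420×0.431 = 181.02 kg/h of solids enters N.
Concentrate = 420 − 143 = 277 kg/h.
Mass fraction = 181.02/277 = 0.6535.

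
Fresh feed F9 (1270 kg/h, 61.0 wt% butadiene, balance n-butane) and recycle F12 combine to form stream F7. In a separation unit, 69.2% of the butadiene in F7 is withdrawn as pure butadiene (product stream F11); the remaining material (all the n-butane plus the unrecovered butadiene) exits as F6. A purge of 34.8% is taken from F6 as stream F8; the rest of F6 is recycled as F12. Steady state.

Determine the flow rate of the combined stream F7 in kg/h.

2393 kg/h

n-butane enters only via F9 and leaves only via the purge: 1270×0.390 = 0.348×(n-butane in F6), and the separation unit passes all n-butane, so n-butane in F7 = n-butane in F6 = 1423.3 kg/h.
butadiene in F7: m_A = 1270×0.610 + (1−0.348)·(1−0.692)·m_A, so m_A = 774.7/0.7992 = 969.36 kg/h.
F7 = 969.36 + 1423.3 = 2392.6 kg/h.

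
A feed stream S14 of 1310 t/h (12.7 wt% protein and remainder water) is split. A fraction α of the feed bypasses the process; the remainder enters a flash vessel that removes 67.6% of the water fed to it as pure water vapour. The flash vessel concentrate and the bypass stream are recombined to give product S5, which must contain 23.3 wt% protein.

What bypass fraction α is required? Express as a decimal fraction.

All 1310×0.127 = 166.37 t/h of protein reaches S5, so S5 = 166.37/0.233 = 714.03 t/h and vapour = 595.97 t/h.
The evaporator receives (1−α)·1310 of feed at 0.873 water and removes 0.676 of that water:
0.676×0.873×(1−α)×1310 = 595.97
(1−α) = 595.97/773.09 = 0.7709;  α = 0.2291.

0.229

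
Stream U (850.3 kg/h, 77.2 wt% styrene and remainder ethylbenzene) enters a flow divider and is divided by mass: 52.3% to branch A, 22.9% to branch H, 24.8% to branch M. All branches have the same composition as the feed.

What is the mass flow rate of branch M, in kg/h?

Branch M flow = 0.248×850.3 = 210.87 kg/h.

210.9 kg/h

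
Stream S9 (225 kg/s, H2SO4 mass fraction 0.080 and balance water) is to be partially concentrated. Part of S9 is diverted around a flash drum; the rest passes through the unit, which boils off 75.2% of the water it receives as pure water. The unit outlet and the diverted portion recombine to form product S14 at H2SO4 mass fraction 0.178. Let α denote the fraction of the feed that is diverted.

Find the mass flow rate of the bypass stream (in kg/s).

All 225×0.080 = 18 kg/s of H2SO4 reaches S14, so S14 = 18/0.178 = 101.12 kg/s and vapour = 123.88 kg/s.
The evaporator receives (1−α)·225 of feed at 0.920 water and removes 0.752 of that water:
0.752×0.920×(1−α)×225 = 123.88
(1−α) = 123.88/155.66 = 0.7958;  α = 0.2042.
Bypass flow = 0.2042×225 = 45.946 kg/s.

45.95 kg/s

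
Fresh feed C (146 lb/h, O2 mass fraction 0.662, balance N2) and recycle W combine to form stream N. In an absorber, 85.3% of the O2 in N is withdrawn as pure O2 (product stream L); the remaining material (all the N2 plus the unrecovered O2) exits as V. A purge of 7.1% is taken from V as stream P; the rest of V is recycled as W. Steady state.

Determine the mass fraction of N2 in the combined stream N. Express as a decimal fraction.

0.861

N2 enters only via C and leaves only via the purge: 146×0.338 = 0.071×(N2 in V), and the absorber passes all N2, so N2 in N = N2 in V = 695.04 lb/h.
O2 in N: m_A = 146×0.662 + (1−0.071)·(1−0.853)·m_A, so m_A = 96.652/0.8634 = 111.94 lb/h.
N = 111.94 + 695.04 = 806.98 lb/h.
N2 fraction in N = 695.04/806.98 = 0.861.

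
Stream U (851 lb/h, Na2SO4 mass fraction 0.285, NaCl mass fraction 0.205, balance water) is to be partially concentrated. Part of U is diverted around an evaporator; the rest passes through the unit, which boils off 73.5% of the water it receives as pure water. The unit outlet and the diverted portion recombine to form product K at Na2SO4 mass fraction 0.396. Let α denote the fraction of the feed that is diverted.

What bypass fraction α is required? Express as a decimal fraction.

0.252

All 851×0.285 = 242.53 lb/h of Na2SO4 reaches K, so K = 242.53/0.396 = 612.46 lb/h and vapour = 238.54 lb/h.
The evaporator receives (1−α)·851 of feed at 0.510 water and removes 0.735 of that water:
0.735×0.510×(1−α)×851 = 238.54
(1−α) = 238.54/319 = 0.7478;  α = 0.2522.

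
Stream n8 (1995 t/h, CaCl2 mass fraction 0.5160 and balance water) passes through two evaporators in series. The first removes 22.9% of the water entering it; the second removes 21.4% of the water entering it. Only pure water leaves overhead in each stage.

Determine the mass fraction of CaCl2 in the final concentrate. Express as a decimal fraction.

0.6376

water in feed = 1995×0.484 = 965.58 t/h.
After stage 1: water left = (1−0.229)×965.58 = 744.46; stream total = 1773.9 t/h.
After stage 2: water left = (1−0.214)×744.46 = 585.15; final concentrate = 1614.6 t/h.
CaCl2 fraction = 1029.4/1614.6 = 0.6376.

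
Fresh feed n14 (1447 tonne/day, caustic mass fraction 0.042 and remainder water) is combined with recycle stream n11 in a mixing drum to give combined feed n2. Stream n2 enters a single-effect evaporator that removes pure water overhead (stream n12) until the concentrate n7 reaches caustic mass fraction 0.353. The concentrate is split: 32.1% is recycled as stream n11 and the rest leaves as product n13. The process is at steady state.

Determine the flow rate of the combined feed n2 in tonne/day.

1528 tonne/day

Overall caustic balance (none leaves overhead): caustic in fresh feed = caustic in product, i.e. 1447×0.042 = (1−0.321)·n7·0.353.
n7 = 60.774/(0.353×0.679) = 253.56 tonne/day.
Recycle n11 = 0.321×253.56 = 81.391 tonne/day.
Combined feed n2 = 1447 + 81.391 = 1528.4 tonne/day.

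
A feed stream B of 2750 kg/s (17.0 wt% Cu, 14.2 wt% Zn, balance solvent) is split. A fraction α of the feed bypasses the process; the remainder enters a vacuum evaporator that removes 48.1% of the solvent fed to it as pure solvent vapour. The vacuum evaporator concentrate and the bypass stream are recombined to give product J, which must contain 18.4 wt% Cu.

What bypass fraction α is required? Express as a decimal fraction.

All 2750×0.170 = 467.5 kg/s of Cu reaches J, so J = 467.5/0.184 = 2540.8 kg/s and vapour = 209.24 kg/s.
The evaporator receives (1−α)·2750 of feed at 0.688 solvent and removes 0.481 of that solvent:
0.481×0.688×(1−α)×2750 = 209.24
(1−α) = 209.24/910.05 = 0.2299;  α = 0.7701.

0.770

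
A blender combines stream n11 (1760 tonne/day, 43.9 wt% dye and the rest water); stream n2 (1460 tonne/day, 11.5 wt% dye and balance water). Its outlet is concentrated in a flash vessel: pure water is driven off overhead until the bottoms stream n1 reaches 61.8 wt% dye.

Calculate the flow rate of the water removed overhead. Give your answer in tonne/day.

1698 tonne/day

dye entering = 1760×0.439 + 1460×0.115 = 940.54 tonne/day.
All dye reports to n1, so n1 = 940.54/0.618 = 1521.9 tonne/day.
Total feed = 3220 tonne/day; overhead = 3220 − 1521.9 = 1698.1 tonne/day.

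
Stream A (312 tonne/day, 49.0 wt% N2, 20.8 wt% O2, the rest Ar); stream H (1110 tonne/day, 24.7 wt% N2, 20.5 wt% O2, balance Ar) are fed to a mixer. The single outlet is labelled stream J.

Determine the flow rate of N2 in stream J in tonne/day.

N2 out = N2 in = 312×0.490 + 1110×0.247 = 427.05 tonne/day.

427.1 tonne/day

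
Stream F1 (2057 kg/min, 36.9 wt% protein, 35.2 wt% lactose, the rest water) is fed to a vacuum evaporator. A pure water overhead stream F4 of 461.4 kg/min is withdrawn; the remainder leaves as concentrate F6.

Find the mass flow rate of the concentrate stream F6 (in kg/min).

1596 kg/min

Concentrate = 2057 − 461.4 = 1595.6 kg/min.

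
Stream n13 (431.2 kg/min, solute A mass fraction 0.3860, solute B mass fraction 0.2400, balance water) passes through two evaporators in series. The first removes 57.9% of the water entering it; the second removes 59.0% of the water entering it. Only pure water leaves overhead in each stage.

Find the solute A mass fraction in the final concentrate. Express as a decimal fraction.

water in feed = 431.2×0.374 = 161.27 kg/min.
After stage 1: water left = (1−0.579)×161.27 = 67.894; stream total = 337.83 kg/min.
After stage 2: water left = (1−0.590)×67.894 = 27.837; final concentrate = 297.77 kg/min.
solute A fraction = 166.44/297.77 = 0.5590.

0.5590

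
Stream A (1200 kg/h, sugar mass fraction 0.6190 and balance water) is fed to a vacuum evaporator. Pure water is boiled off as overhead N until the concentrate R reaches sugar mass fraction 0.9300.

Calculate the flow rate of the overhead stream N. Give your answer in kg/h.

401.3 kg/h

sugar is conserved: 1200×0.619 = 742.8 kg/h all reports to the concentrate.
Concentrate = 742.8/(target fraction) = 798.71 kg/h.
Overhead = 1200 − 798.71 = 401.29 kg/h.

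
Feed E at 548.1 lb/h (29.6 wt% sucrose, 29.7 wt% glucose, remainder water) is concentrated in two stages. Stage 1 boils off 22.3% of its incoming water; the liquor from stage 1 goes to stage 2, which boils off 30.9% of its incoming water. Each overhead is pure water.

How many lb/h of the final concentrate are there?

water in feed = 548.1×0.407 = 223.08 lb/h.
After stage 1: water left = (1−0.223)×223.08 = 173.33; stream total = 498.35 lb/h.
After stage 2: water left = (1−0.309)×173.33 = 119.77; final concentrate = 444.79 lb/h.

444.8 lb/h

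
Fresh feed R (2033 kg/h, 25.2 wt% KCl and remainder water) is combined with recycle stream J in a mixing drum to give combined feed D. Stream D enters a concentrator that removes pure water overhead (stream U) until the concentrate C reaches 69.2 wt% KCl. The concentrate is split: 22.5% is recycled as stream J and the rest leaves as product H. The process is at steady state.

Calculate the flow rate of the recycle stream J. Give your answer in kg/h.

214.9 kg/h

Overall KCl balance (none leaves overhead): KCl in fresh feed = KCl in product, i.e. 2033×0.252 = (1−0.225)·C·0.692.
C = 512.32/(0.692×0.775) = 955.28 kg/h.
Recycle J = 0.225×955.28 = 214.94 kg/h.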